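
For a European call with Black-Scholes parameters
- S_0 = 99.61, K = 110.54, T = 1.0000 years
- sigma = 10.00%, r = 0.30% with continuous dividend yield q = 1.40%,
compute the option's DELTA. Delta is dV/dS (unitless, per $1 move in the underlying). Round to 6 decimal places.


d1 = -1.1011488525; d2 = -1.2011488525
phi(d1) = 0.2175768993; exp(-qT) = 0.9860975443; exp(-rT) = 0.9970044955
N(d1) = 0.1354159391
Delta = exp(-qT) * N(d1) = 0.9860975443 * 0.1354159391 = 0.133533

Answer: Delta = 0.133533


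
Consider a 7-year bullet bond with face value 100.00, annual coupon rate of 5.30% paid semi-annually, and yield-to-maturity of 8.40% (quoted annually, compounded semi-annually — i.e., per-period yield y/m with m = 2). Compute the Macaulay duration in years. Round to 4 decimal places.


Coupon per period c = face * coupon_rate / m = 2.650000
Periods per year m = 2; per-period yield y/m = 0.042000
Number of cashflows N = 14
Cashflows (t years, CF_t, discount factor 1/(1+y/m)^(m*t), PV):
  t = 0.5000: CF_t = 2.650000, DF = 0.959693, PV = 2.543186
  t = 1.0000: CF_t = 2.650000, DF = 0.921010, PV = 2.440678
  t = 1.5000: CF_t = 2.650000, DF = 0.883887, PV = 2.342301
  t = 2.0000: CF_t = 2.650000, DF = 0.848260, PV = 2.247890
  t = 2.5000: CF_t = 2.650000, DF = 0.814069, PV = 2.157284
  t = 3.0000: CF_t = 2.650000, DF = 0.781257, PV = 2.070330
  t = 3.5000: CF_t = 2.650000, DF = 0.749766, PV = 1.986881
  t = 4.0000: CF_t = 2.650000, DF = 0.719545, PV = 1.906796
  t = 4.5000: CF_t = 2.650000, DF = 0.690543, PV = 1.829938
  t = 5.0000: CF_t = 2.650000, DF = 0.662709, PV = 1.756179
  t = 5.5000: CF_t = 2.650000, DF = 0.635997, PV = 1.685392
  t = 6.0000: CF_t = 2.650000, DF = 0.610362, PV = 1.617459
  t = 6.5000: CF_t = 2.650000, DF = 0.585760, PV = 1.552264
  t = 7.0000: CF_t = 102.650000, DF = 0.562150, PV = 57.704660
Price P = sum_t PV_t = 83.841237
Macaulay numerator sum_t t * PV_t:
  t * PV_t at t = 0.5000: 1.271593
  t * PV_t at t = 1.0000: 2.440678
  t * PV_t at t = 1.5000: 3.513452
  t * PV_t at t = 2.0000: 4.495779
  t * PV_t at t = 2.5000: 5.393209
  t * PV_t at t = 3.0000: 6.210990
  t * PV_t at t = 3.5000: 6.954083
  t * PV_t at t = 4.0000: 7.627182
  t * PV_t at t = 4.5000: 8.234722
  t * PV_t at t = 5.0000: 8.780893
  t * PV_t at t = 5.5000: 9.269657
  t * PV_t at t = 6.0000: 9.704753
  t * PV_t at t = 6.5000: 10.089715
  t * PV_t at t = 7.0000: 403.932622
Macaulay duration D = (sum_t t * PV_t) / P = 487.919327 / 83.841237 = 5.819563

Answer: Macaulay duration = 5.8196 years


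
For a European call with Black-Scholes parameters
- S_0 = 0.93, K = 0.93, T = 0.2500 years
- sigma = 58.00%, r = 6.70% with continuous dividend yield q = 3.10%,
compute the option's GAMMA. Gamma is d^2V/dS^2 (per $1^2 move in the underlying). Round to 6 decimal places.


d1 = 0.1760344828; d2 = -0.1139655172
phi(d1) = 0.3928086809; exp(-qT) = 0.9922799538; exp(-rT) = 0.9833895013
Gamma = exp(-qT) * phi(d1) / (S * sigma * sqrt(T)) = 0.9922799538 * 0.3928086809 / (0.9300 * 0.5800 * 0.5000000000) = 1.445221

Answer: Gamma = 1.445221


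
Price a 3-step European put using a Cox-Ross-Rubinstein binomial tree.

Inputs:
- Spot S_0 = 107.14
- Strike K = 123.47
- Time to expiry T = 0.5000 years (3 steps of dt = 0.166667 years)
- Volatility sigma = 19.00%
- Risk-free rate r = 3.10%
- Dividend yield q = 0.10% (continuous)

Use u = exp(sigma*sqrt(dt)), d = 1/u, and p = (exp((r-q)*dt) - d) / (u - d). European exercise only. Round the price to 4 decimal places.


Answer: Price = V(0,0) = 16.0443

Derivation:
dt = T/N = 0.166667
u = exp(sigma*sqrt(dt)) = 1.080655; d = 1/u = 0.925365
p = (exp((r-q)*dt) - d) / (u - d) = 0.512896
Discount per step: exp(-r*dt) = 0.994847
Stock lattice S(k, i) with i counting down-moves:
  k=0: S(0,0) = 107.1400
  k=1: S(1,0) = 115.7814; S(1,1) = 99.1436
  k=2: S(2,0) = 125.1197; S(2,1) = 107.1400; S(2,2) = 91.7440
  k=3: S(3,0) = 135.2112; S(3,1) = 115.7814; S(3,2) = 99.1436; S(3,3) = 84.8967
Terminal payoffs V(N, i) = max(K - S_T, 0):
  V(3,0) = 0.000000; V(3,1) = 7.688642; V(3,2) = 24.326409; V(3,3) = 38.573330
Backward induction: V(k, i) = exp(-r*dt) * [p * V(k+1, i) + (1-p) * V(k+1, i+1)].
  V(2,0) = exp(-r*dt) * [p*0.000000 + (1-p)*7.688642] = 3.725865
  V(2,1) = exp(-r*dt) * [p*7.688642 + (1-p)*24.326409] = 15.711572
  V(2,2) = exp(-r*dt) * [p*24.326409 + (1-p)*38.573330] = 31.105011
  V(1,0) = exp(-r*dt) * [p*3.725865 + (1-p)*15.711572] = 9.514859
  V(1,1) = exp(-r*dt) * [p*15.711572 + (1-p)*31.105011] = 23.090164
  V(0,0) = exp(-r*dt) * [p*9.514859 + (1-p)*23.090164] = 16.044329


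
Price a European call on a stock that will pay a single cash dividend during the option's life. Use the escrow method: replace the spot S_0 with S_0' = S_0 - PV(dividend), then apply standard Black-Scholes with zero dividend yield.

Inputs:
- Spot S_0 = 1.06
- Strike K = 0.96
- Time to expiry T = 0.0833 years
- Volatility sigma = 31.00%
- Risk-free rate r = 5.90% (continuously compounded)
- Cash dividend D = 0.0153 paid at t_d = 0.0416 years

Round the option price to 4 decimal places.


Answer: Price = 0.0969

Derivation:
PV(D) = D * exp(-r * t_d) = 0.0153 * 0.99754861 = 0.01526249
S_0' = S_0 - PV(D) = 1.0600 - 0.01526249 = 1.04473751
d1 = (ln(S_0'/K) + (r + sigma^2/2)*T) / (sigma*sqrt(T)) = 1.04508180
d2 = d1 - sigma*sqrt(T) = 0.95561040
exp(-rT) = 0.99509736
N(d1) = 0.85200742; N(d2) = 0.83036545
C = S_0' * N(d1) - K * exp(-rT) * N(d2) = 1.04473751 * 0.85200742 - 0.9600 * 0.99509736 * 0.83036545 = 0.0969


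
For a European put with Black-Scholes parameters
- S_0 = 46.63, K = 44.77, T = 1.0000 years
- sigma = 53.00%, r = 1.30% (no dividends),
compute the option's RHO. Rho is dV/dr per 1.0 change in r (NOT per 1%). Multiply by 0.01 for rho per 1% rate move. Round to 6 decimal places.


Answer: Rho = -24.968512

Derivation:
d1 = 0.3663317709; d2 = -0.1636682291
phi(d1) = 0.3730517920; exp(-qT) = 1.0000000000; exp(-rT) = 0.9870841350
N(-d2) = 0.5650038351
Rho = -K*T*exp(-rT)*N(-d2) = -44.7700 * 1.0000 * 0.9870841350 * 0.5650038351 = -24.968512


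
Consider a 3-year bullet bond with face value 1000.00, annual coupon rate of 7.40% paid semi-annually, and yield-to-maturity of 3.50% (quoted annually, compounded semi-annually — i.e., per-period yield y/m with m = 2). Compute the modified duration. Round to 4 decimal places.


Answer: Modified duration = 2.7124

Derivation:
Coupon per period c = face * coupon_rate / m = 37.000000
Periods per year m = 2; per-period yield y/m = 0.017500
Number of cashflows N = 6
Cashflows (t years, CF_t, discount factor 1/(1+y/m)^(m*t), PV):
  t = 0.5000: CF_t = 37.000000, DF = 0.982801, PV = 36.363636
  t = 1.0000: CF_t = 37.000000, DF = 0.965898, PV = 35.738218
  t = 1.5000: CF_t = 37.000000, DF = 0.949285, PV = 35.123555
  t = 2.0000: CF_t = 37.000000, DF = 0.932959, PV = 34.519465
  t = 2.5000: CF_t = 37.000000, DF = 0.916913, PV = 33.925764
  t = 3.0000: CF_t = 1037.000000, DF = 0.901143, PV = 934.484816
Price P = sum_t PV_t = 1110.155454
First compute Macaulay numerator sum_t t * PV_t:
  t * PV_t at t = 0.5000: 18.181818
  t * PV_t at t = 1.0000: 35.738218
  t * PV_t at t = 1.5000: 52.685333
  t * PV_t at t = 2.0000: 69.038929
  t * PV_t at t = 2.5000: 84.814410
  t * PV_t at t = 3.0000: 2803.454447
Macaulay duration D = 3063.913155 / 1110.155454 = 2.759896
Modified duration = D / (1 + y/m) = 2.759896 / (1 + 0.017500) = 2.712428


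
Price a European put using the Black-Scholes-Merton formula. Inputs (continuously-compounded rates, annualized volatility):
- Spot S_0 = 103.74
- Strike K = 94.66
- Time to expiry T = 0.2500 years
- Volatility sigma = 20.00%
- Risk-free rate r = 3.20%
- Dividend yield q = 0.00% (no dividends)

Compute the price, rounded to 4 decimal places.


d1 = (ln(S/K) + (r - q + 0.5*sigma^2) * T) / (sigma * sqrt(T)) = 1.04596244
d2 = d1 - sigma * sqrt(T) = 0.94596244
exp(-rT) = 0.99203191; exp(-qT) = 1.00000000
P = K * exp(-rT) * N(-d2) - S_0 * exp(-qT) * N(-d1)
N(-d1) = 0.14778919; N(-d2) = 0.17208387
P = 94.6600 * 0.99203191 * 0.17208387 - 103.7400 * 1.00000000 * 0.14778919 = 0.8280

Answer: Price = 0.8280


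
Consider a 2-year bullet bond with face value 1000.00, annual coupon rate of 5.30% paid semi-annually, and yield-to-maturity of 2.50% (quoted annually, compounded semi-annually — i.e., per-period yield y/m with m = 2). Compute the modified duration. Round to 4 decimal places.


Answer: Modified duration = 1.9024

Derivation:
Coupon per period c = face * coupon_rate / m = 26.500000
Periods per year m = 2; per-period yield y/m = 0.012500
Number of cashflows N = 4
Cashflows (t years, CF_t, discount factor 1/(1+y/m)^(m*t), PV):
  t = 0.5000: CF_t = 26.500000, DF = 0.987654, PV = 26.172840
  t = 1.0000: CF_t = 26.500000, DF = 0.975461, PV = 25.849718
  t = 1.5000: CF_t = 26.500000, DF = 0.963418, PV = 25.530586
  t = 2.0000: CF_t = 1026.500000, DF = 0.951524, PV = 976.739669
Price P = sum_t PV_t = 1054.292812
First compute Macaulay numerator sum_t t * PV_t:
  t * PV_t at t = 0.5000: 13.086420
  t * PV_t at t = 1.0000: 25.849718
  t * PV_t at t = 1.5000: 38.295879
  t * PV_t at t = 2.0000: 1953.479337
Macaulay duration D = 2030.711353 / 1054.292812 = 1.926136
Modified duration = D / (1 + y/m) = 1.926136 / (1 + 0.012500) = 1.902357


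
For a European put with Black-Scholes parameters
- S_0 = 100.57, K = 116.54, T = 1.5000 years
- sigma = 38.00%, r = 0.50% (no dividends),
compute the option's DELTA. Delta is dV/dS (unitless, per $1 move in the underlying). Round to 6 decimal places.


d1 = -0.0678563649; d2 = -0.5332594160
phi(d1) = 0.3980248747; exp(-qT) = 1.0000000000; exp(-rT) = 0.9925280548
N(-d1) = 0.5270500128
Delta = -exp(-qT) * N(-d1) = -1.0000000000 * 0.5270500128 = -0.527050

Answer: Delta = -0.527050


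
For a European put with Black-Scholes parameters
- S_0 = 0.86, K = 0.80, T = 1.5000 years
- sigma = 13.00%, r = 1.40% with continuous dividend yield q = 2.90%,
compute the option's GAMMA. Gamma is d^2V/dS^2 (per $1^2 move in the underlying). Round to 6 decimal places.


d1 = 0.3925191846; d2 = 0.2333023514
phi(d1) = 0.3693634397; exp(-qT) = 0.9574325541; exp(-rT) = 0.9792189646
Gamma = exp(-qT) * phi(d1) / (S * sigma * sqrt(T)) = 0.9574325541 * 0.3693634397 / (0.8600 * 0.1300 * 1.2247448714) = 2.582704

Answer: Gamma = 2.582704


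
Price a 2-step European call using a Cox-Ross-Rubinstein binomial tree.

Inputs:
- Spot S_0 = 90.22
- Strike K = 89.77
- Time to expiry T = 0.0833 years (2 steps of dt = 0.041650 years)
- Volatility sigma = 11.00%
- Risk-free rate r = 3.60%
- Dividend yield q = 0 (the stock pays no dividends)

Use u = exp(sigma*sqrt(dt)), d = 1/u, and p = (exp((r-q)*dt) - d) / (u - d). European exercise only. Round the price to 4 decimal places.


Answer: Price = V(0,0) = 1.4993

Derivation:
dt = T/N = 0.041650
u = exp(sigma*sqrt(dt)) = 1.022703; d = 1/u = 0.977801
p = (exp((r-q)*dt) - d) / (u - d) = 0.527806
Discount per step: exp(-r*dt) = 0.998502
Stock lattice S(k, i) with i counting down-moves:
  k=0: S(0,0) = 90.2200
  k=1: S(1,0) = 92.2683; S(1,1) = 88.2172
  k=2: S(2,0) = 94.3630; S(2,1) = 90.2200; S(2,2) = 86.2589
Terminal payoffs V(N, i) = max(S_T - K, 0):
  V(2,0) = 4.593039; V(2,1) = 0.450000; V(2,2) = 0.000000
Backward induction: V(k, i) = exp(-r*dt) * [p * V(k+1, i) + (1-p) * V(k+1, i+1)].
  V(1,0) = exp(-r*dt) * [p*4.593039 + (1-p)*0.450000] = 2.632769
  V(1,1) = exp(-r*dt) * [p*0.450000 + (1-p)*0.000000] = 0.237157
  V(0,0) = exp(-r*dt) * [p*2.632769 + (1-p)*0.237157] = 1.499325


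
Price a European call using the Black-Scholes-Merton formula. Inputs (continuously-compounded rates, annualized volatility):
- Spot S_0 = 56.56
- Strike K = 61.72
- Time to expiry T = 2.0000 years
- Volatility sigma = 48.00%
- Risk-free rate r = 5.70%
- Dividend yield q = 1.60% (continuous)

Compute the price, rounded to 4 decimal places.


Answer: Price = 14.4481

Derivation:
d1 = (ln(S/K) + (r - q + 0.5*sigma^2) * T) / (sigma * sqrt(T)) = 0.33159477
d2 = d1 - sigma * sqrt(T) = -0.34722774
exp(-rT) = 0.89225796; exp(-qT) = 0.96850658
C = S_0 * exp(-qT) * N(d1) - K * exp(-rT) * N(d2)
N(d1) = 0.62990237; N(d2) = 0.36421012
C = 56.5600 * 0.96850658 * 0.62990237 - 61.7200 * 0.89225796 * 0.36421012 = 14.4481


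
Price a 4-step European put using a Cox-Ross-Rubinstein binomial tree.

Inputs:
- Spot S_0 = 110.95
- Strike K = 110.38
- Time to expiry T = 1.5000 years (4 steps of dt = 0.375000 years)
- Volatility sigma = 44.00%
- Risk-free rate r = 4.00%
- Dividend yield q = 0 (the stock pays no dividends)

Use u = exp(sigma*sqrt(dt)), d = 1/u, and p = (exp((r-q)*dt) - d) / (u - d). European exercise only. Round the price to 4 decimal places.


Answer: Price = V(0,0) = 18.2078

Derivation:
dt = T/N = 0.375000
u = exp(sigma*sqrt(dt)) = 1.309236; d = 1/u = 0.763804
p = (exp((r-q)*dt) - d) / (u - d) = 0.460752
Discount per step: exp(-r*dt) = 0.985112
Stock lattice S(k, i) with i counting down-moves:
  k=0: S(0,0) = 110.9500
  k=1: S(1,0) = 145.2598; S(1,1) = 84.7441
  k=2: S(2,0) = 190.1793; S(2,1) = 110.9500; S(2,2) = 64.7279
  k=3: S(3,0) = 248.9896; S(3,1) = 145.2598; S(3,2) = 84.7441; S(3,3) = 49.4394
  k=4: S(4,0) = 325.9862; S(4,1) = 190.1793; S(4,2) = 110.9500; S(4,3) = 64.7279; S(4,4) = 37.7620
Terminal payoffs V(N, i) = max(K - S_T, 0):
  V(4,0) = 0.000000; V(4,1) = 0.000000; V(4,2) = 0.000000; V(4,3) = 45.652127; V(4,4) = 72.617968
Backward induction: V(k, i) = exp(-r*dt) * [p * V(k+1, i) + (1-p) * V(k+1, i+1)].
  V(3,0) = exp(-r*dt) * [p*0.000000 + (1-p)*0.000000] = 0.000000
  V(3,1) = exp(-r*dt) * [p*0.000000 + (1-p)*0.000000] = 0.000000
  V(3,2) = exp(-r*dt) * [p*0.000000 + (1-p)*45.652127] = 24.251304
  V(3,3) = exp(-r*dt) * [p*45.652127 + (1-p)*72.617968] = 59.297238
  V(2,0) = exp(-r*dt) * [p*0.000000 + (1-p)*0.000000] = 0.000000
  V(2,1) = exp(-r*dt) * [p*0.000000 + (1-p)*24.251304] = 12.882768
  V(2,2) = exp(-r*dt) * [p*24.251304 + (1-p)*59.297238] = 42.507336
  V(1,0) = exp(-r*dt) * [p*0.000000 + (1-p)*12.882768] = 6.843579
  V(1,1) = exp(-r*dt) * [p*12.882768 + (1-p)*42.507336] = 28.428119
  V(0,0) = exp(-r*dt) * [p*6.843579 + (1-p)*28.428119] = 18.207822


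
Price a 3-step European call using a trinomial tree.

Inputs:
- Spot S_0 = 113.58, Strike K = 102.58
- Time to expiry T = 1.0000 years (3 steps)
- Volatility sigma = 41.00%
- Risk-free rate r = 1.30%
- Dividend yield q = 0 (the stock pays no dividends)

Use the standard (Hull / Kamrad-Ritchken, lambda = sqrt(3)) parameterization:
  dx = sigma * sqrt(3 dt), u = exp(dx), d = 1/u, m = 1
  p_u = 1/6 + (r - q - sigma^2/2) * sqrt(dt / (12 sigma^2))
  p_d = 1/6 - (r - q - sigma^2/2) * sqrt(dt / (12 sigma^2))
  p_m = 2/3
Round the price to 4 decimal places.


dt = T/N = 0.333333; dx = sigma*sqrt(3*dt) = 0.410000
u = exp(dx) = 1.506818; d = 1/u = 0.663650
p_u = 0.137785, p_m = 0.666667, p_d = 0.195549
Discount per step: exp(-r*dt) = 0.995676
Stock lattice S(k, j) with j the centered position index:
  k=0: S(0,+0) = 113.5800
  k=1: S(1,-1) = 75.3774; S(1,+0) = 113.5800; S(1,+1) = 171.1444
  k=2: S(2,-2) = 50.0242; S(2,-1) = 75.3774; S(2,+0) = 113.5800; S(2,+1) = 171.1444; S(2,+2) = 257.8834
  k=3: S(3,-3) = 33.1986; S(3,-2) = 50.0242; S(3,-1) = 75.3774; S(3,+0) = 113.5800; S(3,+1) = 171.1444; S(3,+2) = 257.8834; S(3,+3) = 388.5833
Terminal payoffs V(N, j) = max(S_T - K, 0):
  V(3,-3) = 0.000000; V(3,-2) = 0.000000; V(3,-1) = 0.000000; V(3,+0) = 11.000000; V(3,+1) = 68.564364; V(3,+2) = 155.303372; V(3,+3) = 286.003251
Backward induction: V(k, j) = exp(-r*dt) * [p_u * V(k+1, j+1) + p_m * V(k+1, j) + p_d * V(k+1, j-1)]
  V(2,-2) = exp(-r*dt) * [p_u*0.000000 + p_m*0.000000 + p_d*0.000000] = 0.000000
  V(2,-1) = exp(-r*dt) * [p_u*11.000000 + p_m*0.000000 + p_d*0.000000] = 1.509077
  V(2,+0) = exp(-r*dt) * [p_u*68.564364 + p_m*11.000000 + p_d*0.000000] = 16.707886
  V(2,+1) = exp(-r*dt) * [p_u*155.303372 + p_m*68.564364 + p_d*11.000000] = 68.959545
  V(2,+2) = exp(-r*dt) * [p_u*286.003251 + p_m*155.303372 + p_d*68.564364] = 155.674038
  V(1,-1) = exp(-r*dt) * [p_u*16.707886 + p_m*1.509077 + p_d*0.000000] = 3.293835
  V(1,+0) = exp(-r*dt) * [p_u*68.959545 + p_m*16.707886 + p_d*1.509077] = 20.844725
  V(1,+1) = exp(-r*dt) * [p_u*155.674038 + p_m*68.959545 + p_d*16.707886] = 70.384055
  V(0,+0) = exp(-r*dt) * [p_u*70.384055 + p_m*20.844725 + p_d*3.293835] = 24.133619

Answer: Price = V(0,0) = 24.1336


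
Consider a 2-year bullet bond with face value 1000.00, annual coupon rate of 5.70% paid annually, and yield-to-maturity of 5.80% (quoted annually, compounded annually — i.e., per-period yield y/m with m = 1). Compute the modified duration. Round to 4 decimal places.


Answer: Modified duration = 1.8393

Derivation:
Coupon per period c = face * coupon_rate / m = 57.000000
Periods per year m = 1; per-period yield y/m = 0.058000
Number of cashflows N = 2
Cashflows (t years, CF_t, discount factor 1/(1+y/m)^(m*t), PV):
  t = 1.0000: CF_t = 57.000000, DF = 0.945180, PV = 53.875236
  t = 2.0000: CF_t = 1057.000000, DF = 0.893364, PV = 944.286220
Price P = sum_t PV_t = 998.161456
First compute Macaulay numerator sum_t t * PV_t:
  t * PV_t at t = 1.0000: 53.875236
  t * PV_t at t = 2.0000: 1888.572439
Macaulay duration D = 1942.447676 / 998.161456 = 1.946026
Modified duration = D / (1 + y/m) = 1.946026 / (1 + 0.058000) = 1.839344


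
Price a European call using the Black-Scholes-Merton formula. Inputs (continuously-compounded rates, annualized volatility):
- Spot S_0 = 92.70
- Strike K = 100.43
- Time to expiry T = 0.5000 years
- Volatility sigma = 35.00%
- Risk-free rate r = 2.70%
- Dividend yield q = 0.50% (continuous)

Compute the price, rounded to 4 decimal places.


Answer: Price = 6.4880

Derivation:
d1 = (ln(S/K) + (r - q + 0.5*sigma^2) * T) / (sigma * sqrt(T)) = -0.15543215
d2 = d1 - sigma * sqrt(T) = -0.40291952
exp(-rT) = 0.98659072; exp(-qT) = 0.99750312
C = S_0 * exp(-qT) * N(d1) - K * exp(-rT) * N(d2)
N(d1) = 0.43824032; N(d2) = 0.34350371
C = 92.7000 * 0.99750312 * 0.43824032 - 100.4300 * 0.98659072 * 0.34350371 = 6.4880


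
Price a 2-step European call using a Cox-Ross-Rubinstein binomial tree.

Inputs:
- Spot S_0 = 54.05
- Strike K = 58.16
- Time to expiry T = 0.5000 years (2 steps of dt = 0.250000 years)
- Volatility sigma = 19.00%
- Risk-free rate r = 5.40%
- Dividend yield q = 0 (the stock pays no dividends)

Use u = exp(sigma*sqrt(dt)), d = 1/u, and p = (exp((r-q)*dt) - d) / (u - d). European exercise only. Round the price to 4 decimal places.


dt = T/N = 0.250000
u = exp(sigma*sqrt(dt)) = 1.099659; d = 1/u = 0.909373
p = (exp((r-q)*dt) - d) / (u - d) = 0.547695
Discount per step: exp(-r*dt) = 0.986591
Stock lattice S(k, i) with i counting down-moves:
  k=0: S(0,0) = 54.0500
  k=1: S(1,0) = 59.4366; S(1,1) = 49.1516
  k=2: S(2,0) = 65.3599; S(2,1) = 54.0500; S(2,2) = 44.6971
Terminal payoffs V(N, i) = max(S_T - K, 0):
  V(2,0) = 7.199941; V(2,1) = 0.000000; V(2,2) = 0.000000
Backward induction: V(k, i) = exp(-r*dt) * [p * V(k+1, i) + (1-p) * V(k+1, i+1)].
  V(1,0) = exp(-r*dt) * [p*7.199941 + (1-p)*0.000000] = 3.890492
  V(1,1) = exp(-r*dt) * [p*0.000000 + (1-p)*0.000000] = 0.000000
  V(0,0) = exp(-r*dt) * [p*3.890492 + (1-p)*0.000000] = 2.102230

Answer: Price = V(0,0) = 2.1022


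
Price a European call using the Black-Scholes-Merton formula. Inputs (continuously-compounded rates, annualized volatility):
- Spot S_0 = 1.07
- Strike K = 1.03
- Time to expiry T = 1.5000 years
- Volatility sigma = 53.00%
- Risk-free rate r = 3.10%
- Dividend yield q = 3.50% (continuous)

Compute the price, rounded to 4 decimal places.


d1 = (ln(S/K) + (r - q + 0.5*sigma^2) * T) / (sigma * sqrt(T)) = 0.37400912
d2 = d1 - sigma * sqrt(T) = -0.27510567
exp(-rT) = 0.95456456; exp(-qT) = 0.94885432
C = S_0 * exp(-qT) * N(d1) - K * exp(-rT) * N(d2)
N(d1) = 0.64580123; N(d2) = 0.39161753
C = 1.0700 * 0.94885432 * 0.64580123 - 1.0300 * 0.95456456 * 0.39161753 = 0.2706

Answer: Price = 0.2706


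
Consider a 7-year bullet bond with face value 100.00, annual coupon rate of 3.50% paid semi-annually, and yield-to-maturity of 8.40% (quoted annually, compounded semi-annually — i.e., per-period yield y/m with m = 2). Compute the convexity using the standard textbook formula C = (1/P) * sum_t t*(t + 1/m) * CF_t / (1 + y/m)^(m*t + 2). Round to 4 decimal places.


Answer: Convexity = 40.4287

Derivation:
Coupon per period c = face * coupon_rate / m = 1.750000
Periods per year m = 2; per-period yield y/m = 0.042000
Number of cashflows N = 14
Cashflows (t years, CF_t, discount factor 1/(1+y/m)^(m*t), PV):
  t = 0.5000: CF_t = 1.750000, DF = 0.959693, PV = 1.679463
  t = 1.0000: CF_t = 1.750000, DF = 0.921010, PV = 1.611768
  t = 1.5000: CF_t = 1.750000, DF = 0.883887, PV = 1.546803
  t = 2.0000: CF_t = 1.750000, DF = 0.848260, PV = 1.484455
  t = 2.5000: CF_t = 1.750000, DF = 0.814069, PV = 1.424621
  t = 3.0000: CF_t = 1.750000, DF = 0.781257, PV = 1.367199
  t = 3.5000: CF_t = 1.750000, DF = 0.749766, PV = 1.312091
  t = 4.0000: CF_t = 1.750000, DF = 0.719545, PV = 1.259205
  t = 4.5000: CF_t = 1.750000, DF = 0.690543, PV = 1.208450
  t = 5.0000: CF_t = 1.750000, DF = 0.662709, PV = 1.159741
  t = 5.5000: CF_t = 1.750000, DF = 0.635997, PV = 1.112995
  t = 6.0000: CF_t = 1.750000, DF = 0.610362, PV = 1.068133
  t = 6.5000: CF_t = 1.750000, DF = 0.585760, PV = 1.025080
  t = 7.0000: CF_t = 101.750000, DF = 0.562150, PV = 57.198726
Price P = sum_t PV_t = 74.458729
Convexity numerator sum_t t*(t + 1/m) * CF_t / (1+y/m)^(m*t + 2):
  t = 0.5000: term = 0.773401
  t = 1.0000: term = 2.226683
  t = 1.5000: term = 4.273864
  t = 2.0000: term = 6.835995
  t = 2.5000: term = 9.840684
  t = 3.0000: term = 13.221648
  t = 3.5000: term = 16.918296
  t = 4.0000: term = 20.875331
  t = 4.5000: term = 25.042383
  t = 5.0000: term = 29.373663
  t = 5.5000: term = 33.827635
  t = 6.0000: term = 38.366713
  t = 6.5000: term = 42.956972
  t = 7.0000: term = 2765.732785
Convexity = (1/P) * sum = 3010.266054 / 74.458729 = 40.428652


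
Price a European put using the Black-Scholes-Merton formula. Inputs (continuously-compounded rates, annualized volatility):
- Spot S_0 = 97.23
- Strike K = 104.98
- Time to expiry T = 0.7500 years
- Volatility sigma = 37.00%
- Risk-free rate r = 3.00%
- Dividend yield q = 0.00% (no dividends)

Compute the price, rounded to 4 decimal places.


d1 = (ln(S/K) + (r - q + 0.5*sigma^2) * T) / (sigma * sqrt(T)) = -0.00890383
d2 = d1 - sigma * sqrt(T) = -0.32933323
exp(-rT) = 0.97775124; exp(-qT) = 1.00000000
P = K * exp(-rT) * N(-d2) - S_0 * exp(-qT) * N(-d1)
N(-d1) = 0.50355207; N(-d2) = 0.62904809
P = 104.9800 * 0.97775124 * 0.62904809 - 97.2300 * 1.00000000 * 0.50355207 = 15.6078

Answer: Price = 15.6078


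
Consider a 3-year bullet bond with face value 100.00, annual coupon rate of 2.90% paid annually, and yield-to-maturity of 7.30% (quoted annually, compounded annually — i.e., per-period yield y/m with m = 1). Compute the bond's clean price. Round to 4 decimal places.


Coupon per period c = face * coupon_rate / m = 2.900000
Periods per year m = 1; per-period yield y/m = 0.073000
Number of cashflows N = 3
Cashflows (t years, CF_t, discount factor 1/(1+y/m)^(m*t), PV):
  t = 1.0000: CF_t = 2.900000, DF = 0.931966, PV = 2.702703
  t = 2.0000: CF_t = 2.900000, DF = 0.868561, PV = 2.518828
  t = 3.0000: CF_t = 102.900000, DF = 0.809470, PV = 83.294478
Price P = sum_t PV_t = 88.516009

Answer: Price = 88.5160


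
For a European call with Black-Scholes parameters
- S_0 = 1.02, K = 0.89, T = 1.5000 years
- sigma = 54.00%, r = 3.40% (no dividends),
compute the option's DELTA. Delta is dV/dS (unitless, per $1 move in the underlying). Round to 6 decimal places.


Answer: Delta = 0.730372

Derivation:
d1 = 0.6139395702; d2 = -0.0474226604
phi(d1) = 0.3304171172; exp(-qT) = 1.0000000000; exp(-rT) = 0.9502786705
N(d1) = 0.7303723697
Delta = exp(-qT) * N(d1) = 1.0000000000 * 0.7303723697 = 0.730372


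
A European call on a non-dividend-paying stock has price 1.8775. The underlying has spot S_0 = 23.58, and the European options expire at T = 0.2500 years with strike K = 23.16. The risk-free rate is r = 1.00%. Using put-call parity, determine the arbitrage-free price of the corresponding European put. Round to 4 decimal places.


Put-call parity: C - P = S_0 * exp(-qT) - K * exp(-rT).
S_0 * exp(-qT) = 23.5800 * 1.00000000 = 23.58000000
K * exp(-rT) = 23.1600 * 0.99750312 = 23.10217231
P = C - S*exp(-qT) + K*exp(-rT)
P = 1.8775 - 23.58000000 + 23.10217231 = 1.3997

Answer: Put price = 1.3997


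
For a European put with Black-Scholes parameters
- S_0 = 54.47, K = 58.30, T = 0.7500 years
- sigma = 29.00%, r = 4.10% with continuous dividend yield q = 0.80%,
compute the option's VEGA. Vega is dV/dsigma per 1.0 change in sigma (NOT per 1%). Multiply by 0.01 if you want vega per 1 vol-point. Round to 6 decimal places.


Answer: Vega = 18.686325

Derivation:
d1 = -0.0464448507; d2 = -0.2975922178
phi(d1) = 0.3985122283; exp(-qT) = 0.9940179641; exp(-rT) = 0.9697179723
Vega = S * exp(-qT) * phi(d1) * sqrt(T) = 54.4700 * 0.9940179641 * 0.3985122283 * 0.8660254038 = 18.686325


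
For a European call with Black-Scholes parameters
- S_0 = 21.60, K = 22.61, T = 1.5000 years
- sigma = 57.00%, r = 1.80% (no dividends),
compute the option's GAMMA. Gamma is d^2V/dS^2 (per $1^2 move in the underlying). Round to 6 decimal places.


d1 = 0.3222669438; d2 = -0.3758376329
phi(d1) = 0.3787546955; exp(-qT) = 1.0000000000; exp(-rT) = 0.9733612415
Gamma = exp(-qT) * phi(d1) / (S * sigma * sqrt(T)) = 1.0000000000 * 0.3787546955 / (21.6000 * 0.5700 * 1.2247448714) = 0.025118

Answer: Gamma = 0.025118


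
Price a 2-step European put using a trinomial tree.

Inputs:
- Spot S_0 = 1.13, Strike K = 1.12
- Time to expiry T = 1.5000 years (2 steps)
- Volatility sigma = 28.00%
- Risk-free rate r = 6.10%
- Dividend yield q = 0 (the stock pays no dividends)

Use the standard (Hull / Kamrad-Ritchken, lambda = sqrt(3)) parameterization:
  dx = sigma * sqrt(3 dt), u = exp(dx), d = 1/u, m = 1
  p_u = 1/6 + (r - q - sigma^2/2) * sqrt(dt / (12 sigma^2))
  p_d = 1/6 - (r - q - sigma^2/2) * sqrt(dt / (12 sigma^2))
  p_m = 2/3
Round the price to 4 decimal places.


dt = T/N = 0.750000; dx = sigma*sqrt(3*dt) = 0.420000
u = exp(dx) = 1.521962; d = 1/u = 0.657047
p_u = 0.186131, p_m = 0.666667, p_d = 0.147202
Discount per step: exp(-r*dt) = 0.955281
Stock lattice S(k, j) with j the centered position index:
  k=0: S(0,+0) = 1.1300
  k=1: S(1,-1) = 0.7425; S(1,+0) = 1.1300; S(1,+1) = 1.7198
  k=2: S(2,-2) = 0.4878; S(2,-1) = 0.7425; S(2,+0) = 1.1300; S(2,+1) = 1.7198; S(2,+2) = 2.6175
Terminal payoffs V(N, j) = max(K - S_T, 0):
  V(2,-2) = 0.632167; V(2,-1) = 0.377537; V(2,+0) = 0.000000; V(2,+1) = 0.000000; V(2,+2) = 0.000000
Backward induction: V(k, j) = exp(-r*dt) * [p_u * V(k+1, j+1) + p_m * V(k+1, j) + p_d * V(k+1, j-1)]
  V(1,-1) = exp(-r*dt) * [p_u*0.000000 + p_m*0.377537 + p_d*0.632167] = 0.329331
  V(1,+0) = exp(-r*dt) * [p_u*0.000000 + p_m*0.000000 + p_d*0.377537] = 0.053089
  V(1,+1) = exp(-r*dt) * [p_u*0.000000 + p_m*0.000000 + p_d*0.000000] = 0.000000
  V(0,+0) = exp(-r*dt) * [p_u*0.000000 + p_m*0.053089 + p_d*0.329331] = 0.080120

Answer: Price = V(0,0) = 0.0801


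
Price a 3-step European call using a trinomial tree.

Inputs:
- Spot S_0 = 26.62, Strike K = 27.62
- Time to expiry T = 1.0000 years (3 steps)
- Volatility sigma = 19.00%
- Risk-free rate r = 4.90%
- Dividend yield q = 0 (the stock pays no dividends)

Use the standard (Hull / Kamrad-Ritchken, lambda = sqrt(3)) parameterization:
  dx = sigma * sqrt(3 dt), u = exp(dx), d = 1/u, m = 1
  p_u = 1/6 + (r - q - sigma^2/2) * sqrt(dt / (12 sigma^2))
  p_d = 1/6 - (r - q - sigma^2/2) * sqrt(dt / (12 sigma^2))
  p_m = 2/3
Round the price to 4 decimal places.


dt = T/N = 0.333333; dx = sigma*sqrt(3*dt) = 0.190000
u = exp(dx) = 1.209250; d = 1/u = 0.826959
p_u = 0.193816, p_m = 0.666667, p_d = 0.139518
Discount per step: exp(-r*dt) = 0.983799
Stock lattice S(k, j) with j the centered position index:
  k=0: S(0,+0) = 26.6200
  k=1: S(1,-1) = 22.0137; S(1,+0) = 26.6200; S(1,+1) = 32.1902
  k=2: S(2,-2) = 18.2044; S(2,-1) = 22.0137; S(2,+0) = 26.6200; S(2,+1) = 32.1902; S(2,+2) = 38.9260
  k=3: S(3,-3) = 15.0543; S(3,-2) = 18.2044; S(3,-1) = 22.0137; S(3,+0) = 26.6200; S(3,+1) = 32.1902; S(3,+2) = 38.9260; S(3,+3) = 47.0713
Terminal payoffs V(N, j) = max(S_T - K, 0):
  V(3,-3) = 0.000000; V(3,-2) = 0.000000; V(3,-1) = 0.000000; V(3,+0) = 0.000000; V(3,+1) = 4.570224; V(3,+2) = 11.306016; V(3,+3) = 19.451269
Backward induction: V(k, j) = exp(-r*dt) * [p_u * V(k+1, j+1) + p_m * V(k+1, j) + p_d * V(k+1, j-1)]
  V(2,-2) = exp(-r*dt) * [p_u*0.000000 + p_m*0.000000 + p_d*0.000000] = 0.000000
  V(2,-1) = exp(-r*dt) * [p_u*0.000000 + p_m*0.000000 + p_d*0.000000] = 0.000000
  V(2,+0) = exp(-r*dt) * [p_u*4.570224 + p_m*0.000000 + p_d*0.000000] = 0.871431
  V(2,+1) = exp(-r*dt) * [p_u*11.306016 + p_m*4.570224 + p_d*0.000000] = 5.153240
  V(2,+2) = exp(-r*dt) * [p_u*19.451269 + p_m*11.306016 + p_d*4.570224] = 11.751417
  V(1,-1) = exp(-r*dt) * [p_u*0.871431 + p_m*0.000000 + p_d*0.000000] = 0.166161
  V(1,+0) = exp(-r*dt) * [p_u*5.153240 + p_m*0.871431 + p_d*0.000000] = 1.554141
  V(1,+1) = exp(-r*dt) * [p_u*11.751417 + p_m*5.153240 + p_d*0.871431] = 5.740158
  V(0,+0) = exp(-r*dt) * [p_u*5.740158 + p_m*1.554141 + p_d*0.166161] = 2.136625

Answer: Price = V(0,0) = 2.1366


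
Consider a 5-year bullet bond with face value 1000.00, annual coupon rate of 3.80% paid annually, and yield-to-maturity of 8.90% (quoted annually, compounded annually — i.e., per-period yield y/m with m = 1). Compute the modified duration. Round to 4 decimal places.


Answer: Modified duration = 4.2228

Derivation:
Coupon per period c = face * coupon_rate / m = 38.000000
Periods per year m = 1; per-period yield y/m = 0.089000
Number of cashflows N = 5
Cashflows (t years, CF_t, discount factor 1/(1+y/m)^(m*t), PV):
  t = 1.0000: CF_t = 38.000000, DF = 0.918274, PV = 34.894399
  t = 2.0000: CF_t = 38.000000, DF = 0.843226, PV = 32.042607
  t = 3.0000: CF_t = 38.000000, DF = 0.774313, PV = 29.423881
  t = 4.0000: CF_t = 38.000000, DF = 0.711031, PV = 27.019175
  t = 5.0000: CF_t = 1038.000000, DF = 0.652921, PV = 677.731942
Price P = sum_t PV_t = 801.112003
First compute Macaulay numerator sum_t t * PV_t:
  t * PV_t at t = 1.0000: 34.894399
  t * PV_t at t = 2.0000: 64.085213
  t * PV_t at t = 3.0000: 88.271643
  t * PV_t at t = 4.0000: 108.076698
  t * PV_t at t = 5.0000: 3388.659710
Macaulay duration D = 3683.987663 / 801.112003 = 4.598593
Modified duration = D / (1 + y/m) = 4.598593 / (1 + 0.089000) = 4.222766


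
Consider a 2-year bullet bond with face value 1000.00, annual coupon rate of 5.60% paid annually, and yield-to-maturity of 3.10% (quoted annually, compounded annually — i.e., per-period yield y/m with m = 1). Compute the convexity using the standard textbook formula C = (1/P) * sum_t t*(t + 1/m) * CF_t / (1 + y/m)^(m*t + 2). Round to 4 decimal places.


Coupon per period c = face * coupon_rate / m = 56.000000
Periods per year m = 1; per-period yield y/m = 0.031000
Number of cashflows N = 2
Cashflows (t years, CF_t, discount factor 1/(1+y/m)^(m*t), PV):
  t = 1.0000: CF_t = 56.000000, DF = 0.969932, PV = 54.316198
  t = 2.0000: CF_t = 1056.000000, DF = 0.940768, PV = 993.451312
Price P = sum_t PV_t = 1047.767510
Convexity numerator sum_t t*(t + 1/m) * CF_t / (1+y/m)^(m*t + 2):
  t = 1.0000: term = 102.197913
  t = 2.0000: term = 5607.644939
Convexity = (1/P) * sum = 5709.842852 / 1047.767510 = 5.449532

Answer: Convexity = 5.4495


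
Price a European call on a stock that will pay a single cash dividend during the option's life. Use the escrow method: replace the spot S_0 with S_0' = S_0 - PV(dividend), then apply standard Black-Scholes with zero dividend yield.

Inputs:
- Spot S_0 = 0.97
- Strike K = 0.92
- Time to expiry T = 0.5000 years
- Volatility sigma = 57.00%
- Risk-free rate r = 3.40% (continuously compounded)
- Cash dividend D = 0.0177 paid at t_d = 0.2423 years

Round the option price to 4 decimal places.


Answer: Price = 0.1735

Derivation:
PV(D) = D * exp(-r * t_d) = 0.0177 * 0.99179564 = 0.01755478
S_0' = S_0 - PV(D) = 0.9700 - 0.01755478 = 0.95244522
d1 = (ln(S_0'/K) + (r + sigma^2/2)*T) / (sigma*sqrt(T)) = 0.32969516
d2 = d1 - sigma*sqrt(T) = -0.07335570
exp(-rT) = 0.98314368
N(d1) = 0.62918485; N(d2) = 0.47076153
C = S_0' * N(d1) - K * exp(-rT) * N(d2) = 0.95244522 * 0.62918485 - 0.9200 * 0.98314368 * 0.47076153 = 0.1735


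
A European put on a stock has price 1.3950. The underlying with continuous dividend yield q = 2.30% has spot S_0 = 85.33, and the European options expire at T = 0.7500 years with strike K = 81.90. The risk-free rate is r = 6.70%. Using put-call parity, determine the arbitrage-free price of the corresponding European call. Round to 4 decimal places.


Answer: Call price = 7.3795

Derivation:
Put-call parity: C - P = S_0 * exp(-qT) - K * exp(-rT).
S_0 * exp(-qT) = 85.3300 * 0.98289793 = 83.87068032
K * exp(-rT) = 81.9000 * 0.95099165 = 77.88621588
C = P + S*exp(-qT) - K*exp(-rT)
C = 1.3950 + 83.87068032 - 77.88621588 = 7.3795


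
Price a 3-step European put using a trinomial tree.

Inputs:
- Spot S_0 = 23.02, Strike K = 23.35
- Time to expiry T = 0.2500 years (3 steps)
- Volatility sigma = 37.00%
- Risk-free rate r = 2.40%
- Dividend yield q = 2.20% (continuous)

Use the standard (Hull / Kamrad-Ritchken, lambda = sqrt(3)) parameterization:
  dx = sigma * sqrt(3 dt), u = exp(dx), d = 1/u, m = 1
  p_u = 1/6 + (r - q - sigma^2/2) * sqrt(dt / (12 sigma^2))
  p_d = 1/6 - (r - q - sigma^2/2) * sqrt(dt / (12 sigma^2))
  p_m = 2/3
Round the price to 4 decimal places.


Answer: Price = V(0,0) = 1.7606

Derivation:
dt = T/N = 0.083333; dx = sigma*sqrt(3*dt) = 0.185000
u = exp(dx) = 1.203218; d = 1/u = 0.831104
p_u = 0.151700, p_m = 0.666667, p_d = 0.181633
Discount per step: exp(-r*dt) = 0.998002
Stock lattice S(k, j) with j the centered position index:
  k=0: S(0,+0) = 23.0200
  k=1: S(1,-1) = 19.1320; S(1,+0) = 23.0200; S(1,+1) = 27.6981
  k=2: S(2,-2) = 15.9007; S(2,-1) = 19.1320; S(2,+0) = 23.0200; S(2,+1) = 27.6981; S(2,+2) = 33.3269
  k=3: S(3,-3) = 13.2151; S(3,-2) = 15.9007; S(3,-1) = 19.1320; S(3,+0) = 23.0200; S(3,+1) = 27.6981; S(3,+2) = 33.3269; S(3,+3) = 40.0995
Terminal payoffs V(N, j) = max(K - S_T, 0):
  V(3,-3) = 10.134857; V(3,-2) = 7.449296; V(3,-1) = 4.217979; V(3,+0) = 0.330000; V(3,+1) = 0.000000; V(3,+2) = 0.000000; V(3,+3) = 0.000000
Backward induction: V(k, j) = exp(-r*dt) * [p_u * V(k+1, j+1) + p_m * V(k+1, j) + p_d * V(k+1, j-1)]
  V(2,-2) = exp(-r*dt) * [p_u*4.217979 + p_m*7.449296 + p_d*10.134857] = 7.432011
  V(2,-1) = exp(-r*dt) * [p_u*0.330000 + p_m*4.217979 + p_d*7.449296] = 4.206663
  V(2,+0) = exp(-r*dt) * [p_u*0.000000 + p_m*0.330000 + p_d*4.217979] = 0.984153
  V(2,+1) = exp(-r*dt) * [p_u*0.000000 + p_m*0.000000 + p_d*0.330000] = 0.059819
  V(2,+2) = exp(-r*dt) * [p_u*0.000000 + p_m*0.000000 + p_d*0.000000] = 0.000000
  V(1,-1) = exp(-r*dt) * [p_u*0.984153 + p_m*4.206663 + p_d*7.432011] = 4.295037
  V(1,+0) = exp(-r*dt) * [p_u*0.059819 + p_m*0.984153 + p_d*4.206663] = 1.426390
  V(1,+1) = exp(-r*dt) * [p_u*0.000000 + p_m*0.059819 + p_d*0.984153] = 0.218197
  V(0,+0) = exp(-r*dt) * [p_u*0.218197 + p_m*1.426390 + p_d*4.295037] = 1.760622


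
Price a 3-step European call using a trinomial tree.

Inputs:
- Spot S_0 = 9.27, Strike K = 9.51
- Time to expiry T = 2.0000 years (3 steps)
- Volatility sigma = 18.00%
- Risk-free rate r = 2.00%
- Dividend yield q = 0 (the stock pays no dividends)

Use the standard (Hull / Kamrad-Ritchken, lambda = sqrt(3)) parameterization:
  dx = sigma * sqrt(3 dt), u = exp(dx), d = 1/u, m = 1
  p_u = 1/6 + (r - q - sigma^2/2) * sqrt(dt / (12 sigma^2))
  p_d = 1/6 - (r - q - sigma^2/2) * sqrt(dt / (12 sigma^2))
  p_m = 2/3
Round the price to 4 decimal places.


Answer: Price = V(0,0) = 0.9570

Derivation:
dt = T/N = 0.666667; dx = sigma*sqrt(3*dt) = 0.254558
u = exp(dx) = 1.289892; d = 1/u = 0.775259
p_u = 0.171643, p_m = 0.666667, p_d = 0.161691
Discount per step: exp(-r*dt) = 0.986755
Stock lattice S(k, j) with j the centered position index:
  k=0: S(0,+0) = 9.2700
  k=1: S(1,-1) = 7.1866; S(1,+0) = 9.2700; S(1,+1) = 11.9573
  k=2: S(2,-2) = 5.5715; S(2,-1) = 7.1866; S(2,+0) = 9.2700; S(2,+1) = 11.9573; S(2,+2) = 15.4236
  k=3: S(3,-3) = 4.3194; S(3,-2) = 5.5715; S(3,-1) = 7.1866; S(3,+0) = 9.2700; S(3,+1) = 11.9573; S(3,+2) = 15.4236; S(3,+3) = 19.8948
Terminal payoffs V(N, j) = max(S_T - K, 0):
  V(3,-3) = 0.000000; V(3,-2) = 0.000000; V(3,-1) = 0.000000; V(3,+0) = 0.000000; V(3,+1) = 2.447298; V(3,+2) = 5.913622; V(3,+3) = 10.384806
Backward induction: V(k, j) = exp(-r*dt) * [p_u * V(k+1, j+1) + p_m * V(k+1, j) + p_d * V(k+1, j-1)]
  V(2,-2) = exp(-r*dt) * [p_u*0.000000 + p_m*0.000000 + p_d*0.000000] = 0.000000
  V(2,-1) = exp(-r*dt) * [p_u*0.000000 + p_m*0.000000 + p_d*0.000000] = 0.000000
  V(2,+0) = exp(-r*dt) * [p_u*2.447298 + p_m*0.000000 + p_d*0.000000] = 0.414497
  V(2,+1) = exp(-r*dt) * [p_u*5.913622 + p_m*2.447298 + p_d*0.000000] = 2.611508
  V(2,+2) = exp(-r*dt) * [p_u*10.384806 + p_m*5.913622 + p_d*2.447298] = 6.039529
  V(1,-1) = exp(-r*dt) * [p_u*0.414497 + p_m*0.000000 + p_d*0.000000] = 0.070203
  V(1,+0) = exp(-r*dt) * [p_u*2.611508 + p_m*0.414497 + p_d*0.000000] = 0.714981
  V(1,+1) = exp(-r*dt) * [p_u*6.039529 + p_m*2.611508 + p_d*0.414497] = 2.806989
  V(0,+0) = exp(-r*dt) * [p_u*2.806989 + p_m*0.714981 + p_d*0.070203] = 0.956959


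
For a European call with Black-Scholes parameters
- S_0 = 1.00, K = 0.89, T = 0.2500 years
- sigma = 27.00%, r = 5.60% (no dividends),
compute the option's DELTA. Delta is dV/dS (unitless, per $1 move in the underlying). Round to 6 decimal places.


d1 = 1.0344171575; d2 = 0.8994171575
phi(d1) = 0.2336460394; exp(-qT) = 1.0000000000; exp(-rT) = 0.9860975443
N(d1) = 0.8495294066
Delta = exp(-qT) * N(d1) = 1.0000000000 * 0.8495294066 = 0.849529

Answer: Delta = 0.849529


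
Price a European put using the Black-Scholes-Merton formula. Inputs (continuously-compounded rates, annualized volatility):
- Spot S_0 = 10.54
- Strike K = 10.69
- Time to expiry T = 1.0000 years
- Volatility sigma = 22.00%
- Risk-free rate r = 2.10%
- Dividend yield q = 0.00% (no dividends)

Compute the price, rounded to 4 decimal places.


Answer: Price = 0.8844

Derivation:
d1 = (ln(S/K) + (r - q + 0.5*sigma^2) * T) / (sigma * sqrt(T)) = 0.14122190
d2 = d1 - sigma * sqrt(T) = -0.07877810
exp(-rT) = 0.97921896; exp(-qT) = 1.00000000
P = K * exp(-rT) * N(-d2) - S_0 * exp(-qT) * N(-d1)
N(-d1) = 0.44384732; N(-d2) = 0.53139544
P = 10.6900 * 0.97921896 * 0.53139544 - 10.5400 * 1.00000000 * 0.44384732 = 0.8844


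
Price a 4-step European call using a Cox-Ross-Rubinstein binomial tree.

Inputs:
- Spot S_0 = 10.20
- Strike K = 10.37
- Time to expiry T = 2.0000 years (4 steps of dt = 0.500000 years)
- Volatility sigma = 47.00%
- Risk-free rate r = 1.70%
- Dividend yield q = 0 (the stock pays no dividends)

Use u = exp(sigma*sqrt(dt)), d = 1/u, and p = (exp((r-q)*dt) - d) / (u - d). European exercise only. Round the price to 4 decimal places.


dt = T/N = 0.500000
u = exp(sigma*sqrt(dt)) = 1.394227; d = 1/u = 0.717243
p = (exp((r-q)*dt) - d) / (u - d) = 0.430281
Discount per step: exp(-r*dt) = 0.991536
Stock lattice S(k, i) with i counting down-moves:
  k=0: S(0,0) = 10.2000
  k=1: S(1,0) = 14.2211; S(1,1) = 7.3159
  k=2: S(2,0) = 19.8275; S(2,1) = 10.2000; S(2,2) = 5.2473
  k=3: S(3,0) = 27.6440; S(3,1) = 14.2211; S(3,2) = 7.3159; S(3,3) = 3.7636
  k=4: S(4,0) = 38.5420; S(4,1) = 19.8275; S(4,2) = 10.2000; S(4,3) = 5.2473; S(4,4) = 2.6994
Terminal payoffs V(N, i) = max(S_T - K, 0):
  V(4,0) = 28.171997; V(4,1) = 9.457465; V(4,2) = 0.000000; V(4,3) = 0.000000; V(4,4) = 0.000000
Backward induction: V(k, i) = exp(-r*dt) * [p * V(k+1, i) + (1-p) * V(k+1, i+1)].
  V(3,0) = exp(-r*dt) * [p*28.171997 + (1-p)*9.457465] = 17.361760
  V(3,1) = exp(-r*dt) * [p*9.457465 + (1-p)*0.000000] = 4.034920
  V(3,2) = exp(-r*dt) * [p*0.000000 + (1-p)*0.000000] = 0.000000
  V(3,3) = exp(-r*dt) * [p*0.000000 + (1-p)*0.000000] = 0.000000
  V(2,0) = exp(-r*dt) * [p*17.361760 + (1-p)*4.034920] = 9.686513
  V(2,1) = exp(-r*dt) * [p*4.034920 + (1-p)*0.000000] = 1.721453
  V(2,2) = exp(-r*dt) * [p*0.000000 + (1-p)*0.000000] = 0.000000
  V(1,0) = exp(-r*dt) * [p*9.686513 + (1-p)*1.721453] = 5.105085
  V(1,1) = exp(-r*dt) * [p*1.721453 + (1-p)*0.000000] = 0.734438
  V(0,0) = exp(-r*dt) * [p*5.105085 + (1-p)*0.734438] = 2.592909

Answer: Price = V(0,0) = 2.5929
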